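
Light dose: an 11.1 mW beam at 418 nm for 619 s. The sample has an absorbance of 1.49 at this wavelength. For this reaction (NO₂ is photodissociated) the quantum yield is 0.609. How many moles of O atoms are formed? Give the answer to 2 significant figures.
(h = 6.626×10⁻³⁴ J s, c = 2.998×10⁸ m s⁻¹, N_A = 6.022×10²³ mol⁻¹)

Photon energy at 418 nm: hc/λ = (6.626×10⁻³⁴)(2.998×10⁸)/(418×10⁻⁹) = 4.752×10⁻¹⁹ J.
Energy delivered: (11.1 mW)(619 s) = 6.871 J.
Photons incident: 6.871 / 4.752×10⁻¹⁹ = 1.446×10¹⁹, i.e. 1.446×10¹⁹/6.022×10²³ = 2.401×10⁻⁵ mol.
Fraction absorbed: 1 − 10^(−1.49) = 0.9676.
Photons absorbed: 0.9676 × 2.401×10⁻⁵ = 2.323×10⁻⁵ mol.
Product: Φ × n_abs = 0.609 × 2.323×10⁻⁵ = 1.415×10⁻⁵ mol.

1.4×10⁻⁵ mol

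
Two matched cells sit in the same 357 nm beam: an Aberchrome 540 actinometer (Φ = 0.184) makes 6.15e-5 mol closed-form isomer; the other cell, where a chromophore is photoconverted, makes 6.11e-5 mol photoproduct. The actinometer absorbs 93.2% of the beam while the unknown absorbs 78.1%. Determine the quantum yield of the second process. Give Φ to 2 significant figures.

Photons absorbed by the actinometer: 6.15e-5 / 0.184 = 3.342e-4 mol.
Incident flux: 3.342e-4 / 0.932 = 3.586e-4 einstein.
Absorbed by unknown: 0.781 × 3.586e-4 = 2.801e-4 mol.
Φ(unknown) = 6.11e-5 / 2.801e-4 = 0.22.

Φ = 0.22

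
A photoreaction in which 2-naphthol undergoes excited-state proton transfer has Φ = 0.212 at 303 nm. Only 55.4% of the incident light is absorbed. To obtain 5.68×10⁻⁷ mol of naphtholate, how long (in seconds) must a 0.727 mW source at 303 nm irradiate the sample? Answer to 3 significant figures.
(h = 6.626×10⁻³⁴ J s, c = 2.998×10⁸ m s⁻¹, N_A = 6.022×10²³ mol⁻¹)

Photons that must be absorbed: 5.68×10⁻⁷ / 0.212 = 2.679×10⁻⁶ mol.
Incident photons needed: 2.679×10⁻⁶ / 0.554 = 4.836×10⁻⁶ mol.
Photon energy: hc/λ = 6.556×10⁻¹⁹ J; per mole, 3.948×10⁵ J mol⁻¹.
Energy required: 4.836×10⁻⁶ × 3.948×10⁵ = 1.909 J.
Time: 1.909 J / 0.000727 W = 2630 s.

t ≈ 2630 s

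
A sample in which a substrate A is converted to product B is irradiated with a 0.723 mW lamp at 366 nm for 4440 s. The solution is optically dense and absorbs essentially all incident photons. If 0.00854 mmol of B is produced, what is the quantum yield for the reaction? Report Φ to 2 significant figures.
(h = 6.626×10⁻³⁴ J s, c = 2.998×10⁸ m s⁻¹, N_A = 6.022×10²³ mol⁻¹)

Product: 0.00854 mmol = 8.54×10⁻⁶ mol.
Photon energy at 366 nm: hc/λ = (6.626×10⁻³⁴)(2.998×10⁸)/(366×10⁻⁹) = 5.428×10⁻¹⁹ J.
Energy delivered: (0.723 mW)(4440 s) = 3.210 J.
Photons incident: 3.210 / 5.428×10⁻¹⁹ = 5.914×10¹⁸, i.e. 5.914×10¹⁸/6.022×10²³ = 9.821×10⁻⁶ mol.
Φ = 8.54×10⁻⁶ mol / 9.821×10⁻⁶ mol photons = 0.87.

Φ = 0.87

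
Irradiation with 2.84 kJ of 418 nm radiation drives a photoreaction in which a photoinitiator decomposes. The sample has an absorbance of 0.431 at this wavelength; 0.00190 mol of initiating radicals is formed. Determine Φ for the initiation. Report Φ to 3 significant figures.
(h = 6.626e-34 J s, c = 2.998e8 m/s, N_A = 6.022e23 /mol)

Φ = 0.304

Photon energy at 418 nm: hc/λ = (6.626e-34)(2.998e8)/(418e-9) = 4.752e-19 J.
Incident energy: 2.84 kJ = 2840 J.
Photons incident: 2840 / 4.752e-19 = 5.976e21, i.e. 5.976e21/6.022e23 = 0.009924 mol.
Fraction absorbed: 1 − 10^(−0.431) = 0.6293.
Photons absorbed: 0.6293 × 0.009924 = 0.006245 mol.
Φ = 0.00190 mol / 0.006245 mol photons = 0.304.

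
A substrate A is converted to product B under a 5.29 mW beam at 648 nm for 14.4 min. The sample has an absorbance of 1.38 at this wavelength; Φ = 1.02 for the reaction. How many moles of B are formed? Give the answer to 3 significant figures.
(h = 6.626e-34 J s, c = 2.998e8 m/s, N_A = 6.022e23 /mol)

2.42e-5 mol

Photon energy at 648 nm: hc/λ = (6.626e-34)(2.998e8)/(648e-9) = 3.066e-19 J.
Energy delivered: (5.29 mW)(864 s) = 4.571 J.
Photons incident: 4.571 / 3.066e-19 = 1.491e19, i.e. 1.491e19/6.022e23 = 2.476e-5 mol.
Fraction absorbed: 1 − 10^(−1.38) = 0.9583.
Photons absorbed: 0.9583 × 2.476e-5 = 2.373e-5 mol.
Product: Φ × n_abs = 1.02 × 2.373e-5 = 2.420e-5 mol.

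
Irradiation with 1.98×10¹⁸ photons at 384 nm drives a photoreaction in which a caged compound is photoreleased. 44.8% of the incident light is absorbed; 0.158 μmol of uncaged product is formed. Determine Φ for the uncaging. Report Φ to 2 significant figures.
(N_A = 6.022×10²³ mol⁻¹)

Product: 0.158 μmol = 1.58×10⁻⁷ mol.
Moles of photons: 1.98×10¹⁸ / 6.022×10²³ = 3.288×10⁻⁶ mol.
Photons absorbed: 0.448 × 3.288×10⁻⁶ = 1.473×10⁻⁶ mol.
Φ = 1.58×10⁻⁷ mol / 1.473×10⁻⁶ mol photons = 0.11.

Φ = 0.11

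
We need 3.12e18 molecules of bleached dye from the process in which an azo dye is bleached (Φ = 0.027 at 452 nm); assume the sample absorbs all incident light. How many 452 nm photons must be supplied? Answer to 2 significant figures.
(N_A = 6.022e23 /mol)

Product: 3.12e18 / 6.022e23 = 5.181e-6 mol.
Photons that must be absorbed: 5.181e-6 / 0.027 = 1.919e-4 mol.
Photon count: 1.919e-4 × 6.022e23 = 1.2e20.

1.2e20 photons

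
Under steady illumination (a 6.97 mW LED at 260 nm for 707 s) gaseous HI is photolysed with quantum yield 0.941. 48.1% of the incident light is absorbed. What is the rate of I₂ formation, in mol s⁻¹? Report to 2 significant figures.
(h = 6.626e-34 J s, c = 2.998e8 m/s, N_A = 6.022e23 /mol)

6.9e-9 mol s⁻¹

Photon energy at 260 nm: hc/λ = (6.626e-34)(2.998e8)/(260e-9) = 7.640e-19 J.
Energy delivered: (6.97 mW)(707 s) = 4.928 J.
Photons incident: 4.928 / 7.640e-19 = 6.450e18, i.e. 6.450e18/6.022e23 = 1.071e-5 mol.
Photons absorbed: 0.481 × 1.071e-5 = 5.152e-6 mol.
Product formed: 0.941 × 5.152e-6 = 4.848e-6 mol.
Rate: 4.848e-6 / 707 s = 6.9e-9 mol s⁻¹.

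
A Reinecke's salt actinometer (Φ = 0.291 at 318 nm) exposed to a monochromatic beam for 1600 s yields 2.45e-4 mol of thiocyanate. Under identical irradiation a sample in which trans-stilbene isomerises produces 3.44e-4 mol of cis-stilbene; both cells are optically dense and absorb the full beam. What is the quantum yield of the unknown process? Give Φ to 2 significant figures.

Φ = 0.41

Photons absorbed by the actinometer: 2.45e-4 / 0.291 = 8.419e-4 mol.
Φ(unknown) = 3.44e-4 / 8.419e-4 = 0.41.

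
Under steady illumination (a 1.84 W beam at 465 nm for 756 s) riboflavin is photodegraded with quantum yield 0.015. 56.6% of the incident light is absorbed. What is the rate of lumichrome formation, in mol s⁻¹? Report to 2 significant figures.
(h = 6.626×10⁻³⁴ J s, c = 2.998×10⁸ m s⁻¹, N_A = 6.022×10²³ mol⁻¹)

6.1×10⁻⁸ mol s⁻¹

Photon energy at 465 nm: hc/λ = (6.626×10⁻³⁴)(2.998×10⁸)/(465×10⁻⁹) = 4.272×10⁻¹⁹ J.
Energy delivered: (1.84 W)(756 s) = 1391 J.
Photons incident: 1391 / 4.272×10⁻¹⁹ = 3.256×10²¹, i.e. 3.256×10²¹/6.022×10²³ = 0.005407 mol.
Photons absorbed: 0.566 × 0.005407 = 0.003060 mol.
Product formed: 0.015 × 0.003060 = 4.590×10⁻⁵ mol.
Rate: 4.590×10⁻⁵ / 756 s = 6.1×10⁻⁸ mol s⁻¹.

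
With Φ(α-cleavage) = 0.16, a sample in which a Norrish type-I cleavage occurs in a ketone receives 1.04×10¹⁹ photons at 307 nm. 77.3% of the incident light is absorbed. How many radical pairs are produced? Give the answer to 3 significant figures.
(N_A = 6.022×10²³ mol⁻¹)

Moles of photons: 1.04×10¹⁹ / 6.022×10²³ = 1.727×10⁻⁵ mol.
Photons absorbed: 0.773 × 1.727×10⁻⁵ = 1.335×10⁻⁵ mol.
Product: Φ × n_abs = 0.16 × 1.335×10⁻⁵ = 2.136×10⁻⁶ mol.
As a count: 2.136×10⁻⁶ × 6.022×10²³ = 1.29×10¹⁸.

1.29×10¹⁸ radical pairs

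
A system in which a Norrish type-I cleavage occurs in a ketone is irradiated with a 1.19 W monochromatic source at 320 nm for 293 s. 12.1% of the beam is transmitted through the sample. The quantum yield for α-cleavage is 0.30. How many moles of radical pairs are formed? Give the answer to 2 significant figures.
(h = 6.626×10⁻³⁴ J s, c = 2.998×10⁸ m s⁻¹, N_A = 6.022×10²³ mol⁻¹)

Photon energy at 320 nm: hc/λ = (6.626×10⁻³⁴)(2.998×10⁸)/(320×10⁻⁹) = 6.208×10⁻¹⁹ J.
Energy delivered: (1.19 W)(293 s) = 348.7 J.
Photons incident: 348.7 / 6.208×10⁻¹⁹ = 5.617×10²⁰, i.e. 5.617×10²⁰/6.022×10²³ = 9.327×10⁻⁴ mol.
Fraction absorbed: 1 − 12.1/100 = 0.8790.
Photons absorbed: 0.8790 × 9.327×10⁻⁴ = 8.198×10⁻⁴ mol.
Product: Φ × n_abs = 0.30 × 8.198×10⁻⁴ = 2.459×10⁻⁴ mol.

2.5×10⁻⁴ mol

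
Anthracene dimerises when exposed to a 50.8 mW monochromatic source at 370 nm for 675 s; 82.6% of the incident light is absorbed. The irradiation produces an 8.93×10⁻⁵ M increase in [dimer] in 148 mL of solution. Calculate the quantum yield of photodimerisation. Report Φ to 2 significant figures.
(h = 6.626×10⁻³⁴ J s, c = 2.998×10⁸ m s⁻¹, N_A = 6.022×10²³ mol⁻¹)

Φ = 0.15

Product: (8.93×10⁻⁵ M)(0.148 L) = 1.322×10⁻⁵ mol.
Photon energy at 370 nm: hc/λ = (6.626×10⁻³⁴)(2.998×10⁸)/(370×10⁻⁹) = 5.369×10⁻¹⁹ J.
Energy delivered: (50.8 mW)(675 s) = 34.29 J.
Photons incident: 34.29 / 5.369×10⁻¹⁹ = 6.387×10¹⁹, i.e. 6.387×10¹⁹/6.022×10²³ = 1.061×10⁻⁴ mol.
Photons absorbed: 0.826 × 1.061×10⁻⁴ = 8.764×10⁻⁵ mol.
Φ = 1.322×10⁻⁵ mol / 8.764×10⁻⁵ mol photons = 0.15.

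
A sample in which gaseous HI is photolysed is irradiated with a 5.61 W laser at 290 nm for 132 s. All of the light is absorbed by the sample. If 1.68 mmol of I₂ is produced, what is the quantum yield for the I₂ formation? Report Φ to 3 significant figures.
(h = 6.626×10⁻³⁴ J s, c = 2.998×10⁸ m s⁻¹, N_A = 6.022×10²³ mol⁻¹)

Product: 1.68 mmol = 0.00168 mol.
Photon energy at 290 nm: hc/λ = (6.626×10⁻³⁴)(2.998×10⁸)/(290×10⁻⁹) = 6.850×10⁻¹⁹ J.
Energy delivered: (5.61 W)(132 s) = 740.5 J.
Photons incident: 740.5 / 6.850×10⁻¹⁹ = 1.081×10²¹, i.e. 1.081×10²¹/6.022×10²³ = 0.001795 mol.
Φ = 0.00168 mol / 0.001795 mol photons = 0.936.

Φ = 0.936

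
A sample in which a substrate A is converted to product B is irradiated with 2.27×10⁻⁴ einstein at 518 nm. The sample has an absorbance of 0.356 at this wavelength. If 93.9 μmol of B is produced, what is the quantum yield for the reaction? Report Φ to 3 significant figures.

Product: 93.9 μmol = 9.39×10⁻⁵ mol.
Fraction absorbed: 1 − 10^(−0.356) = 0.5594.
Photons absorbed: 0.5594 × 2.27×10⁻⁴ = 1.270×10⁻⁴ mol.
Φ = 9.39×10⁻⁵ mol / 1.270×10⁻⁴ mol photons = 0.739.

Φ = 0.739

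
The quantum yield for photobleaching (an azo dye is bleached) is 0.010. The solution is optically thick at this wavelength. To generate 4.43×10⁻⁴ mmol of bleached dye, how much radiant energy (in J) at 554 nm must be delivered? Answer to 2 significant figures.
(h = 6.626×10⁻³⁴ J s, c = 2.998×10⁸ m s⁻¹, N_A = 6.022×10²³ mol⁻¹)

Product: 4.43×10⁻⁴ mmol = 4.43×10⁻⁷ mol.
Photons that must be absorbed: 4.43×10⁻⁷ / 0.010 = 4.430×10⁻⁵ mol.
Photon energy: hc/λ = 3.586×10⁻¹⁹ J; per mole, 2.159×10⁵ J mol⁻¹.
Energy required: 4.430×10⁻⁵ × 2.159×10⁵ = 9.6 J.

9.6 J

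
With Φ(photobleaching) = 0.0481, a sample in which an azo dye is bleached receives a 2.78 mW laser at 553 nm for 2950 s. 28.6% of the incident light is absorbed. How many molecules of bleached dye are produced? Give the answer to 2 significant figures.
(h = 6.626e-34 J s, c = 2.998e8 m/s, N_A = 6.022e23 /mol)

Photon energy at 553 nm: hc/λ = (6.626e-34)(2.998e8)/(553e-9) = 3.592e-19 J.
Energy delivered: (2.78 mW)(2950 s) = 8.201 J.
Photons incident: 8.201 / 3.592e-19 = 2.283e19, i.e. 2.283e19/6.022e23 = 3.791e-5 mol.
Photons absorbed: 0.286 × 3.791e-5 = 1.084e-5 mol.
Product: Φ × n_abs = 0.0481 × 1.084e-5 = 5.214e-7 mol.
As a count: 5.214e-7 × 6.022e23 = 3.1e17.

3.1e17 molecules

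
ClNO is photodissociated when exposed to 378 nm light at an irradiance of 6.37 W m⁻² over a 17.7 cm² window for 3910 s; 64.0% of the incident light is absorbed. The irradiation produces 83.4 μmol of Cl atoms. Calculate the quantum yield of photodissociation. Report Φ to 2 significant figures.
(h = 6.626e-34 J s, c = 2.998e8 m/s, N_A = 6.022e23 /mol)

Φ = 0.94

Product: 83.4 μmol = 8.34e-5 mol.
Photon energy at 378 nm: hc/λ = (6.626e-34)(2.998e8)/(378e-9) = 5.255e-19 J.
Energy delivered: (6.37 W m⁻²)(17.7e-4 m²)(3910 s) = 44.08 J.
Photons incident: 44.08 / 5.255e-19 = 8.388e19, i.e. 8.388e19/6.022e23 = 1.393e-4 mol.
Photons absorbed: 0.640 × 1.393e-4 = 8.915e-5 mol.
Φ = 8.34e-5 mol / 8.915e-5 mol photons = 0.94.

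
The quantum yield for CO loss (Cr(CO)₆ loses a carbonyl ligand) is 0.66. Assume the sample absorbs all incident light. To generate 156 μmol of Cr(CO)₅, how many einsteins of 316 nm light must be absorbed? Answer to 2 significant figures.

Product: 156 μmol = 1.56×10⁻⁴ mol.
Photons that must be absorbed: 1.56×10⁻⁴ / 0.66 = 2.364×10⁻⁴ mol.

2.4×10⁻⁴ einstein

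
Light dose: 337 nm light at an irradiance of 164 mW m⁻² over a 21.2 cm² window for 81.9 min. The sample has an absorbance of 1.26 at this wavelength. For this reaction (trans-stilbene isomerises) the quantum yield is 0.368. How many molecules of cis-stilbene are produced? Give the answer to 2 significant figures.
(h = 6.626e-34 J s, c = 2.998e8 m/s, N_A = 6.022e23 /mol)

1.0e18 molecules

Photon energy at 337 nm: hc/λ = (6.626e-34)(2.998e8)/(337e-9) = 5.895e-19 J.
Energy delivered: (164 mW m⁻²)(21.2e-4 m²)(4914 s) = 1.708 J.
Photons incident: 1.708 / 5.895e-19 = 2.897e18, i.e. 2.897e18/6.022e23 = 4.811e-6 mol.
Fraction absorbed: 1 − 10^(−1.26) = 0.9450.
Photons absorbed: 0.9450 × 4.811e-6 = 4.546e-6 mol.
Product: Φ × n_abs = 0.368 × 4.546e-6 = 1.673e-6 mol.
As a count: 1.673e-6 × 6.022e23 = 1.0e18.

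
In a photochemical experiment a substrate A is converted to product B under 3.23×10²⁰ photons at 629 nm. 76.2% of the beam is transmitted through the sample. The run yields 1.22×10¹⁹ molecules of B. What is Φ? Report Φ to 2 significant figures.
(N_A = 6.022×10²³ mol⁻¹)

Φ = 0.16

Product: 1.22×10¹⁹ / 6.022×10²³ = 2.026×10⁻⁵ mol.
Moles of photons: 3.23×10²⁰ / 6.022×10²³ = 5.364×10⁻⁴ mol.
Fraction absorbed: 1 − 76.2/100 = 0.2380.
Photons absorbed: 0.2380 × 5.364×10⁻⁴ = 1.277×10⁻⁴ mol.
Φ = 2.026×10⁻⁵ mol / 1.277×10⁻⁴ mol photons = 0.16.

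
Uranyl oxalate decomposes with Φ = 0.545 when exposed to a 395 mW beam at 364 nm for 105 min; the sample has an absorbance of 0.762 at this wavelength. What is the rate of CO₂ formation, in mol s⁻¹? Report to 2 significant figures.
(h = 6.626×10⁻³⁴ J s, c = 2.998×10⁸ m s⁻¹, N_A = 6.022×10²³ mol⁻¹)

Photon energy at 364 nm: hc/λ = (6.626×10⁻³⁴)(2.998×10⁸)/(364×10⁻⁹) = 5.457×10⁻¹⁹ J.
Energy delivered: (395 mW)(6300 s) = 2489 J.
Photons incident: 2489 / 5.457×10⁻¹⁹ = 4.561×10²¹, i.e. 4.561×10²¹/6.022×10²³ = 0.007574 mol.
Fraction absorbed: 1 − 10^(−0.762) = 0.8270.
Photons absorbed: 0.8270 × 0.007574 = 0.006264 mol.
Product formed: 0.545 × 0.006264 = 0.003414 mol.
Rate: 0.003414 / 6300 s = 5.4×10⁻⁷ mol s⁻¹.

5.4×10⁻⁷ mol s⁻¹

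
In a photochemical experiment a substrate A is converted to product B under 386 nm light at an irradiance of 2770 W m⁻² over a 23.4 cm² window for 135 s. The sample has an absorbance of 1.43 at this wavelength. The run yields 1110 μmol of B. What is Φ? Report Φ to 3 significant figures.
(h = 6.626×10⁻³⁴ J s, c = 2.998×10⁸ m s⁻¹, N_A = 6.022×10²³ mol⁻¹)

Φ = 0.408

Product: 1110 μmol = 0.00111 mol.
Photon energy at 386 nm: hc/λ = (6.626×10⁻³⁴)(2.998×10⁸)/(386×10⁻⁹) = 5.146×10⁻¹⁹ J.
Energy delivered: (2770 W m⁻²)(23.4×10⁻⁴ m²)(135 s) = 875.0 J.
Photons incident: 875.0 / 5.146×10⁻¹⁹ = 1.700×10²¹, i.e. 1.700×10²¹/6.022×10²³ = 0.002823 mol.
Fraction absorbed: 1 − 10^(−1.43) = 0.9628.
Photons absorbed: 0.9628 × 0.002823 = 0.002718 mol.
Φ = 0.00111 mol / 0.002718 mol photons = 0.408.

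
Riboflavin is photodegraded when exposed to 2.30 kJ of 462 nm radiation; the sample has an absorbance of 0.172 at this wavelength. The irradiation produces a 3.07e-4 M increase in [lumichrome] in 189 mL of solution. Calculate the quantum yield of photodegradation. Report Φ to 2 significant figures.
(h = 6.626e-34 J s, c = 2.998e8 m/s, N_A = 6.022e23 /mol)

Product: (3.07e-4 M)(0.189 L) = 5.802e-5 mol.
Photon energy at 462 nm: hc/λ = (6.626e-34)(2.998e8)/(462e-9) = 4.300e-19 J.
Incident energy: 2.30 kJ = 2300 J.
Photons incident: 2300 / 4.300e-19 = 5.349e21, i.e. 5.349e21/6.022e23 = 0.008882 mol.
Fraction absorbed: 1 − 10^(−0.172) = 0.3270.
Photons absorbed: 0.3270 × 0.008882 = 0.002904 mol.
Φ = 5.802e-5 mol / 0.002904 mol photons = 0.020.

Φ = 0.020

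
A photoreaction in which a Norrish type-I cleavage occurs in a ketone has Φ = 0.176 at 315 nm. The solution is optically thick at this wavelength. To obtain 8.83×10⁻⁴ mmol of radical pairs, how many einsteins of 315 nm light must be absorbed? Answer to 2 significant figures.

5.0×10⁻⁶ einstein

Product: 8.83×10⁻⁴ mmol = 8.83×10⁻⁷ mol.
Photons that must be absorbed: 8.83×10⁻⁷ / 0.176 = 5.017×10⁻⁶ mol.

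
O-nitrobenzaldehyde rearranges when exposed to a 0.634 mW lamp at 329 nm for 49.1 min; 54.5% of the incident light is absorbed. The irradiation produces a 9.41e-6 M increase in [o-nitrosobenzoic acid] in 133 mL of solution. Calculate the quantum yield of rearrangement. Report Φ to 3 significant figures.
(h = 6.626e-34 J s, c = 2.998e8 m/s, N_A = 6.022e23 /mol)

Φ = 0.447

Product: (9.41e-6 M)(0.133 L) = 1.252e-6 mol.
Photon energy at 329 nm: hc/λ = (6.626e-34)(2.998e8)/(329e-9) = 6.038e-19 J.
Energy delivered: (0.634 mW)(2946 s) = 1.868 J.
Photons incident: 1.868 / 6.038e-19 = 3.094e18, i.e. 3.094e18/6.022e23 = 5.138e-6 mol.
Photons absorbed: 0.545 × 5.138e-6 = 2.800e-6 mol.
Φ = 1.252e-6 mol / 2.800e-6 mol photons = 0.447.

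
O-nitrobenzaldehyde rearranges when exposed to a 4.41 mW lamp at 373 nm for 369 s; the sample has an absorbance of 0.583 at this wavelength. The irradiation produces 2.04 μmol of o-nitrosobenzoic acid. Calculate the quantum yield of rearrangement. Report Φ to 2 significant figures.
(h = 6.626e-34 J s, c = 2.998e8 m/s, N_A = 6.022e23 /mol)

Product: 2.04 μmol = 2.04e-6 mol.
Photon energy at 373 nm: hc/λ = (6.626e-34)(2.998e8)/(373e-9) = 5.326e-19 J.
Energy delivered: (4.41 mW)(369 s) = 1.627 J.
Photons incident: 1.627 / 5.326e-19 = 3.055e18, i.e. 3.055e18/6.022e23 = 5.073e-6 mol.
Fraction absorbed: 1 − 10^(−0.583) = 0.7388.
Photons absorbed: 0.7388 × 5.073e-6 = 3.748e-6 mol.
Φ = 2.04e-6 mol / 3.748e-6 mol photons = 0.54.

Φ = 0.54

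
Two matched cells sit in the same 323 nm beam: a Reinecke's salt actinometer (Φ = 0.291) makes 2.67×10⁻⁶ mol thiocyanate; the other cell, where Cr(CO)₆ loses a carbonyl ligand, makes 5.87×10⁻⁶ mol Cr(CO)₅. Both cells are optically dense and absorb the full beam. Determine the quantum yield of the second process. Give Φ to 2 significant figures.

Photons absorbed by the actinometer: 2.67×10⁻⁶ / 0.291 = 9.175×10⁻⁶ mol.
Φ(unknown) = 5.87×10⁻⁶ / 9.175×10⁻⁶ = 0.64.

Φ = 0.64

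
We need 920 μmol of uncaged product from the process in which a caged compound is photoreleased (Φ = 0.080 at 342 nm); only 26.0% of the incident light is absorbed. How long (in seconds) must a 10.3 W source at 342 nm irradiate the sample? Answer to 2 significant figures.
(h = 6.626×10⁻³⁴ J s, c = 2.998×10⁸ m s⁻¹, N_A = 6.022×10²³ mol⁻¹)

t ≈ 1500 s

Product: 920 μmol = 9.20×10⁻⁴ mol.
Photons that must be absorbed: 9.20×10⁻⁴ / 0.080 = 0.01150 mol.
Incident photons needed: 0.01150 / 0.260 = 0.04423 mol.
Photon energy: hc/λ = 5.808×10⁻¹⁹ J; per mole, 3.498×10⁵ J mol⁻¹.
Energy required: 0.04423 × 3.498×10⁵ = 1.547×10⁴ J.
Time: 1.547×10⁴ J / 10.3 W = 1500 s.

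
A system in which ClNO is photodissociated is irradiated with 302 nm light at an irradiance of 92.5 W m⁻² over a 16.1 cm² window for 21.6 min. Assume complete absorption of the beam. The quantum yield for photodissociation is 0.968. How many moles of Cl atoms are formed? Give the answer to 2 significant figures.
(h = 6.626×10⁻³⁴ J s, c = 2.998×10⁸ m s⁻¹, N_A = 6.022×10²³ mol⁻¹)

Photon energy at 302 nm: hc/λ = (6.626×10⁻³⁴)(2.998×10⁸)/(302×10⁻⁹) = 6.578×10⁻¹⁹ J.
Energy delivered: (92.5 W m⁻²)(16.1×10⁻⁴ m²)(1296 s) = 193.0 J.
Photons incident: 193.0 / 6.578×10⁻¹⁹ = 2.934×10²⁰, i.e. 2.934×10²⁰/6.022×10²³ = 4.872×10⁻⁴ mol.
Product: Φ × n_abs = 0.968 × 4.872×10⁻⁴ = 4.716×10⁻⁴ mol.

4.7×10⁻⁴ mol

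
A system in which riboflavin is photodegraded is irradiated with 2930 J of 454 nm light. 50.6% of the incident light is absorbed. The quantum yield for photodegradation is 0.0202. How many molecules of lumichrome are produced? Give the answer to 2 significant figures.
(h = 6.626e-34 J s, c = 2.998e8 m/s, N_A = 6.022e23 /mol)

6.8e19 molecules

Photon energy at 454 nm: hc/λ = (6.626e-34)(2.998e8)/(454e-9) = 4.375e-19 J.
Photons incident: 2930 / 4.375e-19 = 6.697e21, i.e. 6.697e21/6.022e23 = 0.01112 mol.
Photons absorbed: 0.506 × 0.01112 = 0.005627 mol.
Product: Φ × n_abs = 0.0202 × 0.005627 = 1.137e-4 mol.
As a count: 1.137e-4 × 6.022e23 = 6.8e19.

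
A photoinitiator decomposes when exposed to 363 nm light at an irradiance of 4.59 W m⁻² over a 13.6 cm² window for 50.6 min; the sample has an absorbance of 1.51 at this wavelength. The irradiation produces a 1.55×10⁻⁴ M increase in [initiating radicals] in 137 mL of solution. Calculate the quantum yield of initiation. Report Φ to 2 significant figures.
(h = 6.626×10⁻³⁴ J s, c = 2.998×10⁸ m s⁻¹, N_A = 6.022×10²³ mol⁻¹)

Product: (1.55×10⁻⁴ M)(0.137 L) = 2.124×10⁻⁵ mol.
Photon energy at 363 nm: hc/λ = (6.626×10⁻³⁴)(2.998×10⁸)/(363×10⁻⁹) = 5.472×10⁻¹⁹ J.
Energy delivered: (4.59 W m⁻²)(13.6×10⁻⁴ m²)(3036 s) = 18.95 J.
Photons incident: 18.95 / 5.472×10⁻¹⁹ = 3.463×10¹⁹, i.e. 3.463×10¹⁹/6.022×10²³ = 5.751×10⁻⁵ mol.
Fraction absorbed: 1 − 10^(−1.51) = 0.9691.
Photons absorbed: 0.9691 × 5.751×10⁻⁵ = 5.573×10⁻⁵ mol.
Φ = 2.124×10⁻⁵ mol / 5.573×10⁻⁵ mol photons = 0.38.

Φ = 0.38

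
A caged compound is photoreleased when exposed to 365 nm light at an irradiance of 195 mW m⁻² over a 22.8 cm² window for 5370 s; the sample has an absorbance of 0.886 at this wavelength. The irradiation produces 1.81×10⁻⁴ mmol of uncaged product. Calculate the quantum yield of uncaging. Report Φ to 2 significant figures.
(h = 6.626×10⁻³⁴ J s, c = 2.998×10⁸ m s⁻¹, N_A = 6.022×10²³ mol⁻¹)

Φ = 0.029

Product: 1.81×10⁻⁴ mmol = 1.81×10⁻⁷ mol.
Photon energy at 365 nm: hc/λ = (6.626×10⁻³⁴)(2.998×10⁸)/(365×10⁻⁹) = 5.442×10⁻¹⁹ J.
Energy delivered: (195 mW m⁻²)(22.8×10⁻⁴ m²)(5370 s) = 2.388 J.
Photons incident: 2.388 / 5.442×10⁻¹⁹ = 4.388×10¹⁸, i.e. 4.388×10¹⁸/6.022×10²³ = 7.287×10⁻⁶ mol.
Fraction absorbed: 1 − 10^(−0.886) = 0.8700.
Photons absorbed: 0.8700 × 7.287×10⁻⁶ = 6.340×10⁻⁶ mol.
Φ = 1.81×10⁻⁷ mol / 6.340×10⁻⁶ mol photons = 0.029.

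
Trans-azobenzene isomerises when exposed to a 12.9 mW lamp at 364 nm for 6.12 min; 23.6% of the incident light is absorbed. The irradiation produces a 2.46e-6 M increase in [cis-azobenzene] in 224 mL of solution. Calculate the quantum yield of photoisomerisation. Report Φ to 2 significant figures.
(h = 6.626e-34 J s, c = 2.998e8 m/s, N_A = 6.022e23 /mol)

Product: (2.46e-6 M)(0.224 L) = 5.510e-7 mol.
Photon energy at 364 nm: hc/λ = (6.626e-34)(2.998e8)/(364e-9) = 5.457e-19 J.
Energy delivered: (12.9 mW)(367.2 s) = 4.737 J.
Photons incident: 4.737 / 5.457e-19 = 8.681e18, i.e. 8.681e18/6.022e23 = 1.442e-5 mol.
Photons absorbed: 0.236 × 1.442e-5 = 3.403e-6 mol.
Φ = 5.510e-7 mol / 3.403e-6 mol photons = 0.16.

Φ = 0.16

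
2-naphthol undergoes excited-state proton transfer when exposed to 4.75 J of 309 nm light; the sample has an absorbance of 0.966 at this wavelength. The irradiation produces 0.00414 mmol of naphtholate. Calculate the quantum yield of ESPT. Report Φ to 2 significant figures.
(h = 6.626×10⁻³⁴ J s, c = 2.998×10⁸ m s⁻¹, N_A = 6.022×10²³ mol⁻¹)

Product: 0.00414 mmol = 4.14×10⁻⁶ mol.
Photon energy at 309 nm: hc/λ = (6.626×10⁻³⁴)(2.998×10⁸)/(309×10⁻⁹) = 6.429×10⁻¹⁹ J.
Photons incident: 4.75 / 6.429×10⁻¹⁹ = 7.388×10¹⁸, i.e. 7.388×10¹⁸/6.022×10²³ = 1.227×10⁻⁵ mol.
Fraction absorbed: 1 − 10^(−0.966) = 0.8919.
Photons absorbed: 0.8919 × 1.227×10⁻⁵ = 1.094×10⁻⁵ mol.
Φ = 4.14×10⁻⁶ mol / 1.094×10⁻⁵ mol photons = 0.38.

Φ = 0.38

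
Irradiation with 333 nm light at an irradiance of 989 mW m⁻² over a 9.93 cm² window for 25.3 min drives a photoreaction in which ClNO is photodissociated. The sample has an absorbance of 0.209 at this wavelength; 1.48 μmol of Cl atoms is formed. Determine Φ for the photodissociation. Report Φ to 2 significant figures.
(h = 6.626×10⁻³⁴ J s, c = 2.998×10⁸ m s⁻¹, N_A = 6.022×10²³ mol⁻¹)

Product: 1.48 μmol = 1.48×10⁻⁶ mol.
Photon energy at 333 nm: hc/λ = (6.626×10⁻³⁴)(2.998×10⁸)/(333×10⁻⁹) = 5.965×10⁻¹⁹ J.
Energy delivered: (989 mW m⁻²)(9.93×10⁻⁴ m²)(1518 s) = 1.491 J.
Photons incident: 1.491 / 5.965×10⁻¹⁹ = 2.500×10¹⁸, i.e. 2.500×10¹⁸/6.022×10²³ = 4.151×10⁻⁶ mol.
Fraction absorbed: 1 − 10^(−0.209) = 0.3820.
Photons absorbed: 0.3820 × 4.151×10⁻⁶ = 1.586×10⁻⁶ mol.
Φ = 1.48×10⁻⁶ mol / 1.586×10⁻⁶ mol photons = 0.93.

Φ = 0.93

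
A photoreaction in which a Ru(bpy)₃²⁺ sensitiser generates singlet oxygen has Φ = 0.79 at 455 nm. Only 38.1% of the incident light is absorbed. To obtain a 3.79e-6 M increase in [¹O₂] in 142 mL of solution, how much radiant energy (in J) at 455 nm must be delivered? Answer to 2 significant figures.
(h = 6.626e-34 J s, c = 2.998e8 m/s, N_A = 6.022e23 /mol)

Product: (3.79e-6 M)(0.142 L) = 5.382e-7 mol.
Photons that must be absorbed: 5.382e-7 / 0.79 = 6.813e-7 mol.
Incident photons needed: 6.813e-7 / 0.381 = 1.788e-6 mol.
Photon energy: hc/λ = 4.366e-19 J; per mole, 2.629e5 J mol⁻¹.
Energy required: 1.788e-6 × 2.629e5 = 0.47 J.

0.47 J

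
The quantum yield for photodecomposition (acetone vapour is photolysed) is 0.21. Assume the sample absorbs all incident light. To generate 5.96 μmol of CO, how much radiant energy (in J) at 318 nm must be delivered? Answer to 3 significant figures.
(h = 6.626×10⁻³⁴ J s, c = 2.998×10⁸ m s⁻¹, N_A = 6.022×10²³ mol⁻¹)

10.7 J

Product: 5.96 μmol = 5.96×10⁻⁶ mol.
Photons that must be absorbed: 5.96×10⁻⁶ / 0.21 = 2.838×10⁻⁵ mol.
Photon energy: hc/λ = 6.247×10⁻¹⁹ J; per mole, 3.762×10⁵ J mol⁻¹.
Energy required: 2.838×10⁻⁵ × 3.762×10⁵ = 10.7 J.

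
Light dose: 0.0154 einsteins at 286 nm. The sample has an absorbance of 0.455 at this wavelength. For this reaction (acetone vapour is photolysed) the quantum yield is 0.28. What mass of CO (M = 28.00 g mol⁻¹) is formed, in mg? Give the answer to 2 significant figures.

78 mg

Fraction absorbed: 1 − 10^(−0.455) = 0.6492.
Photons absorbed: 0.6492 × 0.0154 = 0.009998 mol.
Product: Φ × n_abs = 0.28 × 0.009998 = 0.002799 mol.
Mass: 0.002799 × 28.00 = 0.07837 g = 78 mg.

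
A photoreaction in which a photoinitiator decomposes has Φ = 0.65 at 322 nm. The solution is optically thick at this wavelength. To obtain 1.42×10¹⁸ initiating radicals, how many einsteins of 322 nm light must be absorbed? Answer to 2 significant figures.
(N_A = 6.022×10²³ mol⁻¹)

3.6×10⁻⁶ einstein

Product: 1.42×10¹⁸ / 6.022×10²³ = 2.358×10⁻⁶ mol.
Photons that must be absorbed: 2.358×10⁻⁶ / 0.65 = 3.628×10⁻⁶ mol.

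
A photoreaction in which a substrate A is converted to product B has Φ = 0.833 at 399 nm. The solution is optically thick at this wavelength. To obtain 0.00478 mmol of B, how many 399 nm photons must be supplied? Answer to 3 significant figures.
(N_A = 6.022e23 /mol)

Product: 0.00478 mmol = 4.78e-6 mol.
Photons that must be absorbed: 4.78e-6 / 0.833 = 5.738e-6 mol.
Photon count: 5.738e-6 × 6.022e23 = 3.46e18.

3.46e18 photons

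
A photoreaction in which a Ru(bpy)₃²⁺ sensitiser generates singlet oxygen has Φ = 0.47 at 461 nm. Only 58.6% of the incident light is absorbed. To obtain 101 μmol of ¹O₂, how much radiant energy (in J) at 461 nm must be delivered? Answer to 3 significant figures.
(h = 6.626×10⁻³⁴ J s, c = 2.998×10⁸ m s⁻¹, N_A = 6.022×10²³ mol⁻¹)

95.2 J

Product: 101 μmol = 1.01×10⁻⁴ mol.
Photons that must be absorbed: 1.01×10⁻⁴ / 0.47 = 2.149×10⁻⁴ mol.
Incident photons needed: 2.149×10⁻⁴ / 0.586 = 3.667×10⁻⁴ mol.
Photon energy: hc/λ = 4.309×10⁻¹⁹ J; per mole, 2.595×10⁵ J mol⁻¹.
Energy required: 3.667×10⁻⁴ × 2.595×10⁵ = 95.2 J.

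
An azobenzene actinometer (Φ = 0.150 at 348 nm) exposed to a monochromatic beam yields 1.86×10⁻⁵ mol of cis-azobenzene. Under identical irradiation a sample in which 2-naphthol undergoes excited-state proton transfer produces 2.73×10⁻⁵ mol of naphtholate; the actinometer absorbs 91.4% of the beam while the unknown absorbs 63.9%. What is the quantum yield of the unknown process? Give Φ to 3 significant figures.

Photons absorbed by the actinometer: 1.86×10⁻⁵ / 0.150 = 1.240×10⁻⁴ mol.
Incident flux: 1.240×10⁻⁴ / 0.914 = 1.357×10⁻⁴ einstein.
Absorbed by unknown: 0.639 × 1.357×10⁻⁴ = 8.671×10⁻⁵ mol.
Φ(unknown) = 2.73×10⁻⁵ / 8.671×10⁻⁵ = 0.315.

Φ = 0.315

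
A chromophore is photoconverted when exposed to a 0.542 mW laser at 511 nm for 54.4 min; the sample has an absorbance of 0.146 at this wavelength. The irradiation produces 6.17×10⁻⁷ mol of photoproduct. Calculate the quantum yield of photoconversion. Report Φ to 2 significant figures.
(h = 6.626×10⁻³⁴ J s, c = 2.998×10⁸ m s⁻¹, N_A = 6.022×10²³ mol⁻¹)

Φ = 0.29

Photon energy at 511 nm: hc/λ = (6.626×10⁻³⁴)(2.998×10⁸)/(511×10⁻⁹) = 3.887×10⁻¹⁹ J.
Energy delivered: (0.542 mW)(3264 s) = 1.769 J.
Photons incident: 1.769 / 3.887×10⁻¹⁹ = 4.551×10¹⁸, i.e. 4.551×10¹⁸/6.022×10²³ = 7.557×10⁻⁶ mol.
Fraction absorbed: 1 − 10^(−0.146) = 0.2855.
Photons absorbed: 0.2855 × 7.557×10⁻⁶ = 2.158×10⁻⁶ mol.
Φ = 6.17×10⁻⁷ mol / 2.158×10⁻⁶ mol photons = 0.29.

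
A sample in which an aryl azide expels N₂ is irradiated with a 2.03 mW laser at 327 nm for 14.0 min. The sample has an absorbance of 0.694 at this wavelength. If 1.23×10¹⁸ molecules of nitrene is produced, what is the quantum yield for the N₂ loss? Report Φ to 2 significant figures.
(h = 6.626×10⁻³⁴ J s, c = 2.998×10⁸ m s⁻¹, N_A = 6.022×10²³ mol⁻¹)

Product: 1.23×10¹⁸ / 6.022×10²³ = 2.043×10⁻⁶ mol.
Photon energy at 327 nm: hc/λ = (6.626×10⁻³⁴)(2.998×10⁸)/(327×10⁻⁹) = 6.075×10⁻¹⁹ J.
Energy delivered: (2.03 mW)(840 s) = 1.705 J.
Photons incident: 1.705 / 6.075×10⁻¹⁹ = 2.807×10¹⁸, i.e. 2.807×10¹⁸/6.022×10²³ = 4.661×10⁻⁶ mol.
Fraction absorbed: 1 − 10^(−0.694) = 0.7977.
Photons absorbed: 0.7977 × 4.661×10⁻⁶ = 3.718×10⁻⁶ mol.
Φ = 2.043×10⁻⁶ mol / 3.718×10⁻⁶ mol photons = 0.55.

Φ = 0.55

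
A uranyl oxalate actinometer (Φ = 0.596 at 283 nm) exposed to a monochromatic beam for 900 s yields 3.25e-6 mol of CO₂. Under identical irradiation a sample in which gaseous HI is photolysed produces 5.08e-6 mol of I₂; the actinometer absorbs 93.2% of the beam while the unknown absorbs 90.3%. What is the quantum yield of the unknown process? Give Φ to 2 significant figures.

Photons absorbed by the actinometer: 3.25e-6 / 0.596 = 5.453e-6 mol.
Incident flux: 5.453e-6 / 0.932 = 5.851e-6 einstein.
Absorbed by unknown: 0.903 × 5.851e-6 = 5.283e-6 mol.
Φ(unknown) = 5.08e-6 / 5.283e-6 = 0.96.

Φ = 0.96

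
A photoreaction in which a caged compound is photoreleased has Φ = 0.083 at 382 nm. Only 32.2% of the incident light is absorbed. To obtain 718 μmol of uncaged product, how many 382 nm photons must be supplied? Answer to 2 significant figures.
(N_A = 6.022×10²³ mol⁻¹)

1.6×10²² photons

Product: 718 μmol = 7.18×10⁻⁴ mol.
Photons that must be absorbed: 7.18×10⁻⁴ / 0.083 = 0.008651 mol.
Incident photons needed: 0.008651 / 0.322 = 0.02687 mol.
Photon count: 0.02687 × 6.022×10²³ = 1.6×10²².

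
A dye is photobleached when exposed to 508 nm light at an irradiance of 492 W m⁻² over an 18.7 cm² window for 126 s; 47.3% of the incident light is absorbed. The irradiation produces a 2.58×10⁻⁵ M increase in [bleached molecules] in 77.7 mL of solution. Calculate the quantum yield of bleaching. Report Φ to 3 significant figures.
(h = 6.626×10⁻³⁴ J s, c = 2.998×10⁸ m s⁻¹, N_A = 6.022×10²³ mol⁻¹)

Product: (2.58×10⁻⁵ M)(0.0777 L) = 2.005×10⁻⁶ mol.
Photon energy at 508 nm: hc/λ = (6.626×10⁻³⁴)(2.998×10⁸)/(508×10⁻⁹) = 3.910×10⁻¹⁹ J.
Energy delivered: (492 W m⁻²)(18.7×10⁻⁴ m²)(126 s) = 115.9 J.
Photons incident: 115.9 / 3.910×10⁻¹⁹ = 2.964×10²⁰, i.e. 2.964×10²⁰/6.022×10²³ = 4.922×10⁻⁴ mol.
Photons absorbed: 0.473 × 4.922×10⁻⁴ = 2.328×10⁻⁴ mol.
Φ = 2.005×10⁻⁶ mol / 2.328×10⁻⁴ mol photons = 0.00861.

Φ = 0.00861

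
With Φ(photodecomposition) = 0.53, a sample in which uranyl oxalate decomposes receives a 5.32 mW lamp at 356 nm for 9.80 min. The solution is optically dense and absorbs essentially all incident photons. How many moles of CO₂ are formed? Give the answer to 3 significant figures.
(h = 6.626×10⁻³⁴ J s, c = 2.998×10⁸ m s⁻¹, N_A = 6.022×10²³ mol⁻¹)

4.93×10⁻⁶ mol

Photon energy at 356 nm: hc/λ = (6.626×10⁻³⁴)(2.998×10⁸)/(356×10⁻⁹) = 5.580×10⁻¹⁹ J.
Energy delivered: (5.32 mW)(588 s) = 3.128 J.
Photons incident: 3.128 / 5.580×10⁻¹⁹ = 5.606×10¹⁸, i.e. 5.606×10¹⁸/6.022×10²³ = 9.309×10⁻⁶ mol.
Product: Φ × n_abs = 0.53 × 9.309×10⁻⁶ = 4.934×10⁻⁶ mol.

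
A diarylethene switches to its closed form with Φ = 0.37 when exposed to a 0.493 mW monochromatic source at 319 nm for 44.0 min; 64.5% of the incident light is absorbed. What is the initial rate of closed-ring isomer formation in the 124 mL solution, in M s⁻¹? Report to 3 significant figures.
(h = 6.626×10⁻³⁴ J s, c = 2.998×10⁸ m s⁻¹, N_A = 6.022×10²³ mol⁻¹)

2.53×10⁻⁹ M s⁻¹

Photon energy at 319 nm: hc/λ = (6.626×10⁻³⁴)(2.998×10⁸)/(319×10⁻⁹) = 6.227×10⁻¹⁹ J.
Energy delivered: (0.493 mW)(2640 s) = 1.302 J.
Photons incident: 1.302 / 6.227×10⁻¹⁹ = 2.091×10¹⁸, i.e. 2.091×10¹⁸/6.022×10²³ = 3.472×10⁻⁶ mol.
Photons absorbed: 0.645 × 3.472×10⁻⁶ = 2.239×10⁻⁶ mol.
Product formed: 0.37 × 2.239×10⁻⁶ = 8.284×10⁻⁷ mol.
Rate: 8.284×10⁻⁷ mol / (2640 s × 0.124 L) = 2.53×10⁻⁹ M s⁻¹.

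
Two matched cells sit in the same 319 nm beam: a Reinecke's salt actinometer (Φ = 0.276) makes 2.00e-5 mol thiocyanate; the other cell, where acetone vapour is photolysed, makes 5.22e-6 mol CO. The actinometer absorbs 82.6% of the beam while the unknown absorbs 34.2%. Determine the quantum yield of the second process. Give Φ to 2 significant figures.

Photons absorbed by the actinometer: 2.00e-5 / 0.276 = 7.246e-5 mol.
Incident flux: 7.246e-5 / 0.826 = 8.772e-5 einstein.
Absorbed by unknown: 0.342 × 8.772e-5 = 3.000e-5 mol.
Φ(unknown) = 5.22e-6 / 3.000e-5 = 0.17.

Φ = 0.17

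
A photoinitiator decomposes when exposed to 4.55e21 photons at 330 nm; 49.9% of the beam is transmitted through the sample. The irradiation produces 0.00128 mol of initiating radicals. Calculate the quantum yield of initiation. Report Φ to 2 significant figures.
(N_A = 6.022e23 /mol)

Moles of photons: 4.55e21 / 6.022e23 = 0.007556 mol.
Fraction absorbed: 1 − 49.9/100 = 0.5010.
Photons absorbed: 0.5010 × 0.007556 = 0.003786 mol.
Φ = 0.00128 mol / 0.003786 mol photons = 0.34.

Φ = 0.34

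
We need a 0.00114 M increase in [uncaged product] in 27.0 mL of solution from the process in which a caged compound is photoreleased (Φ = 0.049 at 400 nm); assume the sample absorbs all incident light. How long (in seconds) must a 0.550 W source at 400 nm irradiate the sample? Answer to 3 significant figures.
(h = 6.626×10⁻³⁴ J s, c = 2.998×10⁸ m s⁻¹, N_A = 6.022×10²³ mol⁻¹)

Product: (0.00114 M)(0.027 L) = 3.078×10⁻⁵ mol.
Photons that must be absorbed: 3.078×10⁻⁵ / 0.049 = 6.282×10⁻⁴ mol.
Photon energy: hc/λ = 4.966×10⁻¹⁹ J; per mole, 2.991×10⁵ J mol⁻¹.
Energy required: 6.282×10⁻⁴ × 2.991×10⁵ = 187.9 J.
Time: 187.9 J / 0.55 W = 342 s.

t ≈ 342 s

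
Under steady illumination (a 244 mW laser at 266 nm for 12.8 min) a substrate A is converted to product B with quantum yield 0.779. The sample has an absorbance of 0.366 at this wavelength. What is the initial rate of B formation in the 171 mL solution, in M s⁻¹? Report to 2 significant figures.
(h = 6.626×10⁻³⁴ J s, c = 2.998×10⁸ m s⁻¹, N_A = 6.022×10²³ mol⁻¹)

Photon energy at 266 nm: hc/λ = (6.626×10⁻³⁴)(2.998×10⁸)/(266×10⁻⁹) = 7.468×10⁻¹⁹ J.
Energy delivered: (244 mW)(768 s) = 187.4 J.
Photons incident: 187.4 / 7.468×10⁻¹⁹ = 2.509×10²⁰, i.e. 2.509×10²⁰/6.022×10²³ = 4.166×10⁻⁴ mol.
Fraction absorbed: 1 − 10^(−0.366) = 0.5695.
Photons absorbed: 0.5695 × 4.166×10⁻⁴ = 2.373×10⁻⁴ mol.
Product formed: 0.779 × 2.373×10⁻⁴ = 1.849×10⁻⁴ mol.
Rate: 1.849×10⁻⁴ mol / (768 s × 0.171 L) = 1.4×10⁻⁶ M s⁻¹.

1.4×10⁻⁶ M s⁻¹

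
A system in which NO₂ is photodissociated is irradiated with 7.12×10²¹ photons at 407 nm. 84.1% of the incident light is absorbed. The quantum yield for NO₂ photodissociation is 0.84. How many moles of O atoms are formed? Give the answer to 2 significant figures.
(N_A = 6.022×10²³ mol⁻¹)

0.0084 mol

Moles of photons: 7.12×10²¹ / 6.022×10²³ = 0.01182 mol.
Photons absorbed: 0.841 × 0.01182 = 0.009941 mol.
Product: Φ × n_abs = 0.84 × 0.009941 = 0.008350 mol.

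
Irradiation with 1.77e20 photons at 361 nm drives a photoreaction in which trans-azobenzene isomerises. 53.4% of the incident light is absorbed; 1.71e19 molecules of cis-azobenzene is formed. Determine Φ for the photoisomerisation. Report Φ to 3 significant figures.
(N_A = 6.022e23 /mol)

Product: 1.71e19 / 6.022e23 = 2.840e-5 mol.
Moles of photons: 1.77e20 / 6.022e23 = 2.939e-4 mol.
Photons absorbed: 0.534 × 2.939e-4 = 1.569e-4 mol.
Φ = 2.840e-5 mol / 1.569e-4 mol photons = 0.181.

Φ = 0.181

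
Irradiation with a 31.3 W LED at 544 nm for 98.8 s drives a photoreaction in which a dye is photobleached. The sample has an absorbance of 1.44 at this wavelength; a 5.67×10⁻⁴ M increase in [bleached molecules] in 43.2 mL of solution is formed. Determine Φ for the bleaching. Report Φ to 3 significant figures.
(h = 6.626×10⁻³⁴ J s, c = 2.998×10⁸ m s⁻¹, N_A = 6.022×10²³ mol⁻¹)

Φ = 0.00181

Product: (5.67×10⁻⁴ M)(0.0432 L) = 2.449×10⁻⁵ mol.
Photon energy at 544 nm: hc/λ = (6.626×10⁻³⁴)(2.998×10⁸)/(544×10⁻⁹) = 3.652×10⁻¹⁹ J.
Energy delivered: (31.3 W)(98.8 s) = 3092 J.
Photons incident: 3092 / 3.652×10⁻¹⁹ = 8.467×10²¹, i.e. 8.467×10²¹/6.022×10²³ = 0.01406 mol.
Fraction absorbed: 1 − 10^(−1.44) = 0.9637.
Photons absorbed: 0.9637 × 0.01406 = 0.01355 mol.
Φ = 2.449×10⁻⁵ mol / 0.01355 mol photons = 0.00181.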